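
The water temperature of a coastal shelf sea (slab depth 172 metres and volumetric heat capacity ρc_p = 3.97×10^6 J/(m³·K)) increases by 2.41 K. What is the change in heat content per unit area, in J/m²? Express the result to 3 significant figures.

Areal heat capacity C = ρc_p × D = 3.97×10^6 × 172 = 6.83×10^8 J/(m^2 K).
ΔQ = C ΔT = 6.83×10^8 × 2.41 = 1.65×10^9 J/m².

1.65×10^9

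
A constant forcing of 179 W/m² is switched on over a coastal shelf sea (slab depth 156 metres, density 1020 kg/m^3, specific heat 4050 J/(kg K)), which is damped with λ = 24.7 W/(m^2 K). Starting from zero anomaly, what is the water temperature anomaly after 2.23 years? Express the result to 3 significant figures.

Areal heat capacity C = ρ c_p D = 1020 × 4050 × 156 = 6.44×10^8 J/(m²·K).
τ = C / λ = 6.44×10^8 / 24.7 = 2.61×10^7 s.
Equilibrium anomaly ΔT_eq = F / λ = 179 / 24.7 = 7.25 K.
t = 2.23 years = 7.04×10^7 s, so t/τ = 2.70.
ΔT(t) = ΔT_eq (1 − e^(−t/τ)) = 7.25 × (1 − e^−2.70) = 6.76 K.

6.76 K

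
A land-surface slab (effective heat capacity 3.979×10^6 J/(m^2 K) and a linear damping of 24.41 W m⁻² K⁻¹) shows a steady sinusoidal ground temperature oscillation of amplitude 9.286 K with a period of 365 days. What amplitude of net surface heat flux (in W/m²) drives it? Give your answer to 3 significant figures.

227

Areal heat capacity C = 3.979×10^6 J/(m^2 K) (given).
ω = 2π / 3.15×10^7 s = 1.99×10^-7 s⁻¹.
√((Cω)² + λ²) = √((0.793)² + 24.41²) = 24.4 W/(m²·K).
F₀ = A × √((Cω)²+λ²) = 9.286 × 24.4 = 227 W/m².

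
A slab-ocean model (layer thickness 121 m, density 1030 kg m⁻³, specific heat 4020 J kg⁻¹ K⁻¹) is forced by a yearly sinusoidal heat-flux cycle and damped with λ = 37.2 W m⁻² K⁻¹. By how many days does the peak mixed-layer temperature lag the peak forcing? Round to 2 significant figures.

71 days

Areal heat capacity C = ρ c_p D = 1030 × 4020 × 121 = 5.01×10^8 J/(m²·K).
ω = 2π / 3.15×10^7 s = 1.99×10^-7 s⁻¹.
Phase lag φ = arctan(Cω/λ) = arctan(99.8/37.2) = 1.21 rad.
Time lag = φ / ω = 1.21 / 1.99×10^-7 = 6.09×10^6 s = 70.5 days.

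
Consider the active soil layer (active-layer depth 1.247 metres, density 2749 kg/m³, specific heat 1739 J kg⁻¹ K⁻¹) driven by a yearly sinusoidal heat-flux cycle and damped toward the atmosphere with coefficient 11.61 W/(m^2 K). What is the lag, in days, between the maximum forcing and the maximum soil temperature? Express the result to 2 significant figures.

Areal heat capacity C = ρ c_p D = 2749 × 1739 × 1.247 = 5.96×10^6 J/(m^2 K).
ω = 2π / 3.15×10^7 s = 1.99×10^-7 s⁻¹.
Phase lag φ = arctan(Cω/λ) = arctan(1.19/11.61) = 0.102 rad.
Time lag = φ / ω = 0.102 / 1.99×10^-7 = 5.12×10^5 s = 5.92 days.

5.9 days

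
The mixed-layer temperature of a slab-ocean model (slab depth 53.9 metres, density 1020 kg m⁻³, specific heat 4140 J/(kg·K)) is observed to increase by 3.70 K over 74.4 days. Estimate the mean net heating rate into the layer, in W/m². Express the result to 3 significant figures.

Areal heat capacity C = ρ c_p D = 1020 × 4140 × 53.9 = 2.28×10^8 J/(m²·K).
Required heat per unit area: Q = C ΔT = 2.28×10^8 × 3.70 = 8.42×10^8 J/m².
Flux F = Q / Δt = 8.42×10^8 / 6.43×10^6 s = 131 W/m².

131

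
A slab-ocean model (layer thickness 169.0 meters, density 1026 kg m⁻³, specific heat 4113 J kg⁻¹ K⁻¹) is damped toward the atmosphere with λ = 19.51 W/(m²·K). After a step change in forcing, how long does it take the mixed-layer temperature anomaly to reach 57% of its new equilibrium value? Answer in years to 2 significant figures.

Areal heat capacity C = ρ c_p D = 1026 × 4113 × 169.0 = 7.13×10^8 J/(m^2 K).
τ = C / λ = 7.13×10^8 / 19.51 = 3.66×10^7 s.
Fraction reached: 1 − e^(−t/τ) = 0.57 ⇒ t = −τ ln(1 − 0.57) = τ × 0.844.
t = 3.09×10^7 s = 0.978 years.

0.98 years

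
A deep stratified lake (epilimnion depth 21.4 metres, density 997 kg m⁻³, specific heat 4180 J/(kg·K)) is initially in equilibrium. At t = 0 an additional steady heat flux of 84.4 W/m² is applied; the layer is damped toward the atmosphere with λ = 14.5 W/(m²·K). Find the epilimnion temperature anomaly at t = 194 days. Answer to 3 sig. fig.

Areal heat capacity C = ρ c_p D = 997 × 4180 × 21.4 = 8.92×10^7 J/(m²·K).
τ = C / λ = 8.92×10^7 / 14.5 = 6.15×10^6 s.
Equilibrium anomaly ΔT_eq = F / λ = 84.4 / 14.5 = 5.82 K.
t = 194 days = 1.68×10^7 s, so t/τ = 2.73.
ΔT(t) = ΔT_eq (1 − e^(−t/τ)) = 5.82 × (1 − e^−2.73) = 5.44 K.

5.44 K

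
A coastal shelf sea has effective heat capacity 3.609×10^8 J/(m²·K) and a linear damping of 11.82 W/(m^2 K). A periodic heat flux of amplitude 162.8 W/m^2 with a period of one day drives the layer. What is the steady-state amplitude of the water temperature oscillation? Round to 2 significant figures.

Areal heat capacity C = 3.609×10^8 J/(m²·K) (given).
Angular frequency ω = 2π / T = 2π / 86400 s = 7.27×10^-5 s⁻¹.
√((Cω)² + λ²) = √((26200)² + 11.82²) = 26200 W/(m²·K).
Amplitude A = F₀ / √((Cω)²+λ²) = 162.8 / 26200 = 0.00620 K.

0.0062 K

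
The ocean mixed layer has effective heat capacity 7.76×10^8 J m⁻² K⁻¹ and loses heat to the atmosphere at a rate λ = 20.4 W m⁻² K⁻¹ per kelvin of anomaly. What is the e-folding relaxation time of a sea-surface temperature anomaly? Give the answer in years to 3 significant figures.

1.21 years

Areal heat capacity C = 7.76×10^8 J m⁻² K⁻¹ (given).
Relaxation time τ = C / λ = 7.76×10^8 / 20.4 = 3.80×10^7 s.
In years: 3.80×10^7 s / (3.156×10^7 s/year) = 1.21 years.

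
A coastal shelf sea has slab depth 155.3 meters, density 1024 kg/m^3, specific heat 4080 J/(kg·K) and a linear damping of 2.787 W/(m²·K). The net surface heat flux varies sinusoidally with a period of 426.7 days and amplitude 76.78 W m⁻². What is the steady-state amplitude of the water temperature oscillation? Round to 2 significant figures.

0.69 K

Areal heat capacity C = ρ c_p D = 1024 × 4080 × 155.3 = 6.49×10^8 J/(m²·K).
Angular frequency ω = 2π / T = 2π / 3.69×10^7 s = 1.70×10^-7 s⁻¹.
√((Cω)² + λ²) = √((111)² + 2.787²) = 111 W/(m²·K).
Amplitude A = F₀ / √((Cω)²+λ²) = 76.78 / 111 = 0.694 K.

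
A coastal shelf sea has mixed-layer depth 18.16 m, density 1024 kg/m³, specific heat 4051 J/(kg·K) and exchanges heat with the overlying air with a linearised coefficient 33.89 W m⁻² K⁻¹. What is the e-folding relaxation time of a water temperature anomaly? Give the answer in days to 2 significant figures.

26 days

Areal heat capacity C = ρ c_p D = 1024 × 4051 × 18.16 = 7.53×10^7 J/(m²·K).
Relaxation time τ = C / λ = 7.53×10^7 / 33.89 = 2.22×10^6 s.
In days: 2.22×10^6 s / (86400 s/day) = 25.7 days.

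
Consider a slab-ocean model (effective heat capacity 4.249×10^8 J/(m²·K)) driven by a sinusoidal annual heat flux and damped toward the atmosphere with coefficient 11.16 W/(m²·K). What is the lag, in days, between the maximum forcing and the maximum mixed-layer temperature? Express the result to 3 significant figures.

83.6 days

Areal heat capacity C = 4.249×10^8 J/(m²·K) (given).
ω = 2π / 3.15×10^7 s = 1.99×10^-7 s⁻¹.
Phase lag φ = arctan(Cω/λ) = arctan(84.7/11.16) = 1.44 rad.
Time lag = φ / ω = 1.44 / 1.99×10^-7 = 7.23×10^6 s = 83.6 days.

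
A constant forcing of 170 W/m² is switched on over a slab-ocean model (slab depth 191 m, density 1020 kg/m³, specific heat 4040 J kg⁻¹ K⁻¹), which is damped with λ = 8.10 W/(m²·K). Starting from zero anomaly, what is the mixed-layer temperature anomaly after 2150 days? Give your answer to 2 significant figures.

Areal heat capacity C = ρ c_p D = 1020 × 4040 × 191 = 7.87×10^8 J m⁻² K⁻¹.
τ = C / λ = 7.87×10^8 / 8.10 = 9.72×10^7 s.
Equilibrium anomaly ΔT_eq = F / λ = 170 / 8.10 = 21.0 K.
t = 2150 days = 1.86×10^8 s, so t/τ = 1.91.
ΔT(t) = ΔT_eq (1 − e^(−t/τ)) = 21.0 × (1 − e^−1.91) = 17.9 K.

18 K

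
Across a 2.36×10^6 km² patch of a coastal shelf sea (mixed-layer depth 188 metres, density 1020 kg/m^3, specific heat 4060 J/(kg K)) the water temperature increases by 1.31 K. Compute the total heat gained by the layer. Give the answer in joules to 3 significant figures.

2.41×10^21 J

Areal heat capacity C = ρ c_p D = 1020 × 4060 × 188 = 7.79×10^8 J m⁻² K⁻¹.
Heat per unit area: q = C ΔT = 7.79×10^8 × 1.31 = 1.02×10^9 J/m².
Total heat: Q = q × A = 1.02×10^9 × (2.36×10^6 × 10⁶ m²) = 2.41×10^21 J.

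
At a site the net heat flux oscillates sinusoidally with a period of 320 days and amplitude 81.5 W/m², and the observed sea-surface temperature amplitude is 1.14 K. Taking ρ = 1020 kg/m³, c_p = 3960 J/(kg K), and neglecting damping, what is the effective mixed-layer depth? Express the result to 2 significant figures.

ω = 2π / 2.76×10^7 s = 2.27×10^-7 s⁻¹.
Required C = F₀ / (A ω) = 81.5 / (1.14 × 2.27×10^-7) = 3.15×10^8 J/(m²·K).
D = C / (ρ c_p) = 3.15×10^8 / (1020 × 3960) = 77.9 m.

78 m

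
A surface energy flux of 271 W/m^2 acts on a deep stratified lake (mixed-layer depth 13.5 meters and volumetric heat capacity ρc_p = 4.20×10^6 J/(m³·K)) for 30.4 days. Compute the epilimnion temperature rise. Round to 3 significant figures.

12.6 K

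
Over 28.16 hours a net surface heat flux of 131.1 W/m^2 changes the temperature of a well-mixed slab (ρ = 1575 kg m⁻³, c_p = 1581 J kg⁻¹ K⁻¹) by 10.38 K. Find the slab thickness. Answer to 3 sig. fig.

0.514 m

Heat input Q = F Δt = 131.1 × 1.01×10^5 s = 1.33×10^7 J/m².
Required areal heat capacity C = Q / ΔT = 1.28×10^6 J/(m²·K).
Depth D = C / (ρ c_p) = 1.28×10^6 / (1575 × 1581) = 0.514 m.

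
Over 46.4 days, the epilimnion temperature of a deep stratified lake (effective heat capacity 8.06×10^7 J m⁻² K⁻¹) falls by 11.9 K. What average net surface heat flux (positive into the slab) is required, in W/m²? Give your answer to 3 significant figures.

Areal heat capacity C = 8.06×10^7 J m⁻² K⁻¹ (given).
Required heat per unit area: Q = C ΔT = 8.06×10^7 × -11.9 = -9.59×10^8 J/m².
Flux F = Q / Δt = -9.59×10^8 / 4.01×10^6 s = -239 W/m².

-239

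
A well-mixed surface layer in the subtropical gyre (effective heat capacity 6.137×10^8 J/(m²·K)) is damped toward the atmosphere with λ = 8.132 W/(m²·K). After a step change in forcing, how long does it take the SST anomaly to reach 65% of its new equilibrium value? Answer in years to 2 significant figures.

2.5 years

Areal heat capacity C = 6.137×10^8 J/(m²·K) (given).
τ = C / λ = 6.14×10^8 / 8.132 = 7.55×10^7 s.
Fraction reached: 1 − e^(−t/τ) = 0.65 ⇒ t = −τ ln(1 − 0.65) = τ × 1.05.
t = 7.92×10^7 s = 2.51 years.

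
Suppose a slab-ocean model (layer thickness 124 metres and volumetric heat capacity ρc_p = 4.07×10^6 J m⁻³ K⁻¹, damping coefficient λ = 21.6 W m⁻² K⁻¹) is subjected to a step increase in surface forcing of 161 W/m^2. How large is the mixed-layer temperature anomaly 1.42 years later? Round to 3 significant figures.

6.36 K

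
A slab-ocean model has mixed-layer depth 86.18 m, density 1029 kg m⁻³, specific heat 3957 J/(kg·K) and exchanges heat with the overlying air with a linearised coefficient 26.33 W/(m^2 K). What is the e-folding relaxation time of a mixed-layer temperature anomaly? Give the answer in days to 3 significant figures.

Areal heat capacity C = ρ c_p D = 1029 × 3957 × 86.18 = 3.51×10^8 J m⁻² K⁻¹.
Relaxation time τ = C / λ = 3.51×10^8 / 26.33 = 1.33×10^7 s.
In days: 1.33×10^7 s / (86400 s/day) = 154 days.

154 days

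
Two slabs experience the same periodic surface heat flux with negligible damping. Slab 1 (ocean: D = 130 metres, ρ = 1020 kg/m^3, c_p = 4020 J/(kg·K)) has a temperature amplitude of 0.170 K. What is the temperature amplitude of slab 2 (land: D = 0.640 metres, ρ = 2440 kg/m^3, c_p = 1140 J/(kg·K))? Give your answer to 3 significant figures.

C_ocean = 5.33×10^8 J/(m²·K); C_land = 1.78×10^6 J/(m²·K).
A ∝ 1/C ⇒ A_land = A_ocean × C_ocean/C_land = 0.170 × 299 = 50.9 K.

50.9 K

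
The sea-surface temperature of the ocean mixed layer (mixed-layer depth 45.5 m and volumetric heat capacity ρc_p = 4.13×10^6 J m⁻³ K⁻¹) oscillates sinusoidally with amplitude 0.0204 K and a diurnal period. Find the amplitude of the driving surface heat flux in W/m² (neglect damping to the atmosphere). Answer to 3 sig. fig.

279

Areal heat capacity C = ρc_p × D = 4.13×10^6 × 45.5 = 1.88×10^8 J/(m²·K).
ω = 2π / 86400 s = 7.27×10^-5 s⁻¹.
Cω = 1.88×10^8 × 7.27×10^-5 = 13700 W/(m²·K).
F₀ = A × Cω = 0.0204 × 13700 = 279 W/m².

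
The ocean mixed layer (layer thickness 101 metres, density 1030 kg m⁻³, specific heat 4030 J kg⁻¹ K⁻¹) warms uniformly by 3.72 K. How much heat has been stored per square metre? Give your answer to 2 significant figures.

1.6×10^9

Areal heat capacity C = ρ c_p D = 1030 × 4030 × 101 = 4.19×10^8 J m⁻² K⁻¹.
ΔQ = C ΔT = 4.19×10^8 × 3.72 = 1.56×10^9 J/m².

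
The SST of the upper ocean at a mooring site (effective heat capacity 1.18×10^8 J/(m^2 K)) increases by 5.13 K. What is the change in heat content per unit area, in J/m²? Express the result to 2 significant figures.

6.1×10^8

Areal heat capacity C = 1.18×10^8 J/(m^2 K) (given).
ΔQ = C ΔT = 1.18×10^8 × 5.13 = 6.05×10^8 J/m².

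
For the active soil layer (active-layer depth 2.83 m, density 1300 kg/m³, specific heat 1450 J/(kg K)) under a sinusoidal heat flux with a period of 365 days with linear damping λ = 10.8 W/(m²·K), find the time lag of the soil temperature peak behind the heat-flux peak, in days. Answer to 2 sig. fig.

5.7 days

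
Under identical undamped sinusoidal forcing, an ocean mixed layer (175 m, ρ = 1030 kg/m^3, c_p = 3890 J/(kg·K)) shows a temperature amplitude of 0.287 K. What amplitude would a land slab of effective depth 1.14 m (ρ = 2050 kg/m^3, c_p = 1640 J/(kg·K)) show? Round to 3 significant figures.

C_ocean = 7.01×10^8 J/(m²·K); C_land = 3.83×10^6 J/(m²·K).
A ∝ 1/C ⇒ A_land = A_ocean × C_ocean/C_land = 0.287 × 183 = 52.5 K.

52.5 K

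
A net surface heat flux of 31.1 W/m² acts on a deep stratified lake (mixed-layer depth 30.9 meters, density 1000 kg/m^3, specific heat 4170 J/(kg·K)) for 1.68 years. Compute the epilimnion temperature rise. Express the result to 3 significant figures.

Areal heat capacity C = ρ c_p D = 1000 × 4170 × 30.9 = 1.29×10^8 J m⁻² K⁻¹.
Net heat input Q = F Δt = 31.1 × (1.68 years × 3.156×10^7 s/year) = 1.65×10^9 J/m².
ΔT = Q / C = 1.65×10^9 / 1.29×10^8 = 12.8 K.

12.8 K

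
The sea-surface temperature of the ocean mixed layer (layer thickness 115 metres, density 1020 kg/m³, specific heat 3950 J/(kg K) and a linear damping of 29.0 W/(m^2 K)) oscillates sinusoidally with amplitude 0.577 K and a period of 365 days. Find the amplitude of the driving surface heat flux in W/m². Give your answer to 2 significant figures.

56

Areal heat capacity C = ρ c_p D = 1020 × 3950 × 115 = 4.63×10^8 J/(m^2 K).
ω = 2π / 3.15×10^7 s = 1.99×10^-7 s⁻¹.
√((Cω)² + λ²) = √((92.3)² + 29.0²) = 96.8 W/(m²·K).
F₀ = A × √((Cω)²+λ²) = 0.577 × 96.8 = 55.8 W/m².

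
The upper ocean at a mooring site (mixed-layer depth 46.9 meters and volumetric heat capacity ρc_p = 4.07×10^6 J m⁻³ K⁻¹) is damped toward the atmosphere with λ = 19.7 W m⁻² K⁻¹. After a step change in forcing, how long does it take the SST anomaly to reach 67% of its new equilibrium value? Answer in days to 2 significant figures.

Areal heat capacity C = ρc_p × D = 4.07×10^6 × 46.9 = 1.91×10^8 J/(m^2 K).
τ = C / λ = 1.91×10^8 / 19.7 = 9.69×10^6 s.
Fraction reached: 1 − e^(−t/τ) = 0.67 ⇒ t = −τ ln(1 − 0.67) = τ × 1.11.
t = 1.07×10^7 s = 124 days.

120 days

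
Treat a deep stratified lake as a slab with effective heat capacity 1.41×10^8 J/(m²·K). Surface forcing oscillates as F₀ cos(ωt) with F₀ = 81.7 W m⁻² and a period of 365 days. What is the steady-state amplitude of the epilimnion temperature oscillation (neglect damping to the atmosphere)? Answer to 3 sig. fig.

2.91 K

Areal heat capacity C = 1.41×10^8 J/(m²·K) (given).
Angular frequency ω = 2π / T = 2π / 3.15×10^7 s = 1.99×10^-7 s⁻¹.
Cω = 1.41×10^8 × 1.99×10^-7 = 28.1 W/(m²·K).
Amplitude A = F₀ / (Cω) = 81.7 / 28.1 = 2.91 K.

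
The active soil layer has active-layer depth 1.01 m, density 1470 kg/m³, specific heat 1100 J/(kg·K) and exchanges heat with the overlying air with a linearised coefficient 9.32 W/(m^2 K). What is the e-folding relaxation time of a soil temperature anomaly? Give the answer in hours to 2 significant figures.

Areal heat capacity C = ρ c_p D = 1470 × 1100 × 1.01 = 1.63×10^6 J/(m^2 K).
Relaxation time τ = C / λ = 1.63×10^6 / 9.32 = 1.75×10^5 s.
In hours: 1.75×10^5 s / (3600 s/hour) = 48.7 hours.

49 hours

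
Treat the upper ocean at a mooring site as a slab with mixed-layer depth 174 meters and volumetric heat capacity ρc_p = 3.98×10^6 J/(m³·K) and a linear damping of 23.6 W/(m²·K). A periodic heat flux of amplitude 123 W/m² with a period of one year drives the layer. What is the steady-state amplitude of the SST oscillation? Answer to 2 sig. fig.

0.88 K

Areal heat capacity C = ρc_p × D = 3.98×10^6 × 174 = 6.93×10^8 J/(m²·K).
Angular frequency ω = 2π / T = 2π / 3.15×10^7 s = 1.99×10^-7 s⁻¹.
√((Cω)² + λ²) = √((138)² + 23.6²) = 140 W/(m²·K).
Amplitude A = F₀ / √((Cω)²+λ²) = 123 / 140 = 0.879 K.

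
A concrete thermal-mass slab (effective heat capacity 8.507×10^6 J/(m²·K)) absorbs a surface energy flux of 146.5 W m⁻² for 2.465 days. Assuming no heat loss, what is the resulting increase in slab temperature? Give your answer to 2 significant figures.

3.7 K

Areal heat capacity C = 8.507×10^6 J/(m²·K) (given).
Net heat input Q = F Δt = 146.5 × (2.465 days × 86400 s/day) = 3.12×10^7 J/m².
ΔT = Q / C = 3.12×10^7 / 8.51×10^6 = 3.67 K.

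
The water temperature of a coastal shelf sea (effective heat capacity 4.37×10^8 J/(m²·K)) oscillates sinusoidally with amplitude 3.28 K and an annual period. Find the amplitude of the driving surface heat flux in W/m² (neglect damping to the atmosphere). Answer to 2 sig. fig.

290

Areal heat capacity C = 4.37×10^8 J/(m²·K) (given).
ω = 2π / 3.15×10^7 s = 1.99×10^-7 s⁻¹.
Cω = 4.37×10^8 × 1.99×10^-7 = 87.1 W/(m²·K).
F₀ = A × Cω = 3.28 × 87.1 = 286 W/m².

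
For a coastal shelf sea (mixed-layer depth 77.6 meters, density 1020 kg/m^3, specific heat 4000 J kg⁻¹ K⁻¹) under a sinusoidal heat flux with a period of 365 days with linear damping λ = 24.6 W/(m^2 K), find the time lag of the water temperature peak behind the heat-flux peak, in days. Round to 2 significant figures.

Areal heat capacity C = ρ c_p D = 1020 × 4000 × 77.6 = 3.17×10^8 J m⁻² K⁻¹.
ω = 2π / 3.15×10^7 s = 1.99×10^-7 s⁻¹.
Phase lag φ = arctan(Cω/λ) = arctan(63.1/24.6) = 1.20 rad.
Time lag = φ / ω = 1.20 / 1.99×10^-7 = 6.02×10^6 s = 69.6 days.

70 days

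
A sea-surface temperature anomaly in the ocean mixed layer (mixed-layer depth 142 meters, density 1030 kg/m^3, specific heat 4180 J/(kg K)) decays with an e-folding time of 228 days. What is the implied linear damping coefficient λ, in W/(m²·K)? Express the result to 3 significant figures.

31.0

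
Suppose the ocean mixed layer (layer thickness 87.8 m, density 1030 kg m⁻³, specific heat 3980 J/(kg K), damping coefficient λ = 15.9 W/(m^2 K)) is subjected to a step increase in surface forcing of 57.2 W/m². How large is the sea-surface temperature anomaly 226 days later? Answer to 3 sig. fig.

Areal heat capacity C = ρ c_p D = 1030 × 3980 × 87.8 = 3.60×10^8 J m⁻² K⁻¹.
τ = C / λ = 3.60×10^8 / 15.9 = 2.26×10^7 s.
Equilibrium anomaly ΔT_eq = F / λ = 57.2 / 15.9 = 3.60 K.
t = 226 days = 1.95×10^7 s, so t/τ = 0.863.
ΔT(t) = ΔT_eq (1 − e^(−t/τ)) = 3.60 × (1 − e^−0.863) = 2.08 K.

2.08 K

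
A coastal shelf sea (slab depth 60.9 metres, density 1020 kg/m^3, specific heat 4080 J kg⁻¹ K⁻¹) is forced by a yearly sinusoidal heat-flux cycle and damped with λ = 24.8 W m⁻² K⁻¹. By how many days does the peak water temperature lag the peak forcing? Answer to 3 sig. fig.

64.7 days

Areal heat capacity C = ρ c_p D = 1020 × 4080 × 60.9 = 2.53×10^8 J/(m²·K).
ω = 2π / 3.15×10^7 s = 1.99×10^-7 s⁻¹.
Phase lag φ = arctan(Cω/λ) = arctan(50.5/24.8) = 1.11 rad.
Time lag = φ / ω = 1.11 / 1.99×10^-7 = 5.59×10^6 s = 64.7 days.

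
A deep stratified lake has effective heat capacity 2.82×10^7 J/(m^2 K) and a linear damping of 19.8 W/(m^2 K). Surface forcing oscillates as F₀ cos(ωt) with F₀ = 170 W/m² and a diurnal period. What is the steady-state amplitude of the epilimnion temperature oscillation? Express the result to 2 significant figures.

Areal heat capacity C = 2.82×10^7 J/(m^2 K) (given).
Angular frequency ω = 2π / T = 2π / 86400 s = 7.27×10^-5 s⁻¹.
√((Cω)² + λ²) = √((2050)² + 19.8²) = 2050 W/(m²·K).
Amplitude A = F₀ / √((Cω)²+λ²) = 170 / 2050 = 0.0829 K.

0.083 K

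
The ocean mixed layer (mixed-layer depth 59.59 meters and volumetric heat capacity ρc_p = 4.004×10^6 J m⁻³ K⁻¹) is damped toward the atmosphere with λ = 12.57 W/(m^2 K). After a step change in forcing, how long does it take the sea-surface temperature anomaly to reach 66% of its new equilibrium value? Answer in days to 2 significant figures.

Areal heat capacity C = ρc_p × D = 4.004×10^6 × 59.59 = 2.39×10^8 J/(m²·K).
τ = C / λ = 2.39×10^8 / 12.57 = 1.90×10^7 s.
Fraction reached: 1 − e^(−t/τ) = 0.66 ⇒ t = −τ ln(1 − 0.66) = τ × 1.08.
t = 2.05×10^7 s = 237 days.

240 days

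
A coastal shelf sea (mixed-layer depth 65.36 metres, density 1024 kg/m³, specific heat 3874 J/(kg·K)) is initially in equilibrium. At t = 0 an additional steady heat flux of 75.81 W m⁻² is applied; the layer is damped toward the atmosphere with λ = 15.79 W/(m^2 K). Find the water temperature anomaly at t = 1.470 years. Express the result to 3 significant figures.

Areal heat capacity C = ρ c_p D = 1024 × 3874 × 65.36 = 2.59×10^8 J/(m^2 K).
τ = C / λ = 2.59×10^8 / 15.79 = 1.64×10^7 s.
Equilibrium anomaly ΔT_eq = F / λ = 75.81 / 15.79 = 4.80 K.
t = 1.470 years = 4.64×10^7 s, so t/τ = 2.83.
ΔT(t) = ΔT_eq (1 − e^(−t/τ)) = 4.80 × (1 − e^−2.83) = 4.52 K.

4.52 K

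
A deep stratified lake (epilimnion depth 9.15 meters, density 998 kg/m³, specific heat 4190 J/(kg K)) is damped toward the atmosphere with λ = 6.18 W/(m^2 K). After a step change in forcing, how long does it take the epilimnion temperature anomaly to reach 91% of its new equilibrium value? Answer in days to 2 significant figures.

170 days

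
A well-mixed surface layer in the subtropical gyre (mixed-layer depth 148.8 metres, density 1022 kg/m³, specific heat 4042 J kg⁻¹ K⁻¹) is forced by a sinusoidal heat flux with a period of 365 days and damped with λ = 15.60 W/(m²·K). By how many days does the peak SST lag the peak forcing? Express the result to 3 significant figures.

83.9 days

Areal heat capacity C = ρ c_p D = 1022 × 4042 × 148.8 = 6.15×10^8 J m⁻² K⁻¹.
ω = 2π / 3.15×10^7 s = 1.99×10^-7 s⁻¹.
Phase lag φ = arctan(Cω/λ) = arctan(122/15.60) = 1.44 rad.
Time lag = φ / ω = 1.44 / 1.99×10^-7 = 7.25×10^6 s = 83.9 days.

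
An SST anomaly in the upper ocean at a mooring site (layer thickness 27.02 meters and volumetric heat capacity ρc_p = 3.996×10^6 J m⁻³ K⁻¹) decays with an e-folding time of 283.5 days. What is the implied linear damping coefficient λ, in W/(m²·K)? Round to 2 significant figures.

Areal heat capacity C = ρc_p × D = 3.996×10^6 × 27.02 = 1.08×10^8 J/(m^2 K).
τ = 283.5 days = 2.45×10^7 s.
λ = C / τ = 1.08×10^8 / 2.45×10^7 = 4.41 W/(m²·K).

4.4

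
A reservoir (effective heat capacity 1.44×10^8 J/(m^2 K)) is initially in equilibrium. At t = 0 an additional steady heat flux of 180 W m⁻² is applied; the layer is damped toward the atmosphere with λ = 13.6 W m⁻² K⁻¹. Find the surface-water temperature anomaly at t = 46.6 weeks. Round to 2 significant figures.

Areal heat capacity C = 1.44×10^8 J/(m^2 K) (given).
τ = C / λ = 1.44×10^8 / 13.6 = 1.06×10^7 s.
Equilibrium anomaly ΔT_eq = F / λ = 180 / 13.6 = 13.2 K.
t = 46.6 weeks = 2.82×10^7 s, so t/τ = 2.66.
ΔT(t) = ΔT_eq (1 − e^(−t/τ)) = 13.2 × (1 − e^−2.66) = 12.3 K.

12 K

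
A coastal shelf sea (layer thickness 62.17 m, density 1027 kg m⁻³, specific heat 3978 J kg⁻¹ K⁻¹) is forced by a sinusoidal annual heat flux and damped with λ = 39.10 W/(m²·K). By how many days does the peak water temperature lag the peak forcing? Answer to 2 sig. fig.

Areal heat capacity C = ρ c_p D = 1027 × 3978 × 62.17 = 2.54×10^8 J/(m²·K).
ω = 2π / 3.15×10^7 s = 1.99×10^-7 s⁻¹.
Phase lag φ = arctan(Cω/λ) = arctan(50.6/39.10) = 0.913 rad.
Time lag = φ / ω = 0.913 / 1.99×10^-7 = 4.58×10^6 s = 53.0 days.

53 days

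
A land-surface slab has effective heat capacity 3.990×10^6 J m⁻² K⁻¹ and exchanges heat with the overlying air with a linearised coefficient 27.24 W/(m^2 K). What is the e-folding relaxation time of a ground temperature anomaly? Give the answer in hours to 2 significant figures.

Areal heat capacity C = 3.990×10^6 J m⁻² K⁻¹ (given).
Relaxation time τ = C / λ = 3.99×10^6 / 27.24 = 1.46×10^5 s.
In hours: 1.46×10^5 s / (3600 s/hour) = 40.7 hours.

41 hours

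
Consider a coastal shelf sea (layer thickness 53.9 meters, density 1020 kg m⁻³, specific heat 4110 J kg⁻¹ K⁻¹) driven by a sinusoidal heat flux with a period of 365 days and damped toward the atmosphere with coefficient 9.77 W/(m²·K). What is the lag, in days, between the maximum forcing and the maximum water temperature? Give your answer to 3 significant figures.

Areal heat capacity C = ρ c_p D = 1020 × 4110 × 53.9 = 2.26×10^8 J/(m^2 K).
ω = 2π / 3.15×10^7 s = 1.99×10^-7 s⁻¹.
Phase lag φ = arctan(Cω/λ) = arctan(45.0/9.77) = 1.36 rad.
Time lag = φ / ω = 1.36 / 1.99×10^-7 = 6.81×10^6 s = 78.8 days.

78.8 days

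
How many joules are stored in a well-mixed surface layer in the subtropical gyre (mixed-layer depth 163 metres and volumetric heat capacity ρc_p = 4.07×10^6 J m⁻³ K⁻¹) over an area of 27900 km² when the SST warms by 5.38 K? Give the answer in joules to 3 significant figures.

Areal heat capacity C = ρc_p × D = 4.07×10^6 × 163 = 6.63×10^8 J m⁻² K⁻¹.
Heat per unit area: q = C ΔT = 6.63×10^8 × 5.38 = 3.57×10^9 J/m².
Total heat: Q = q × A = 3.57×10^9 × (27900 × 10⁶ m²) = 9.96×10^19 J.

9.96×10^19 J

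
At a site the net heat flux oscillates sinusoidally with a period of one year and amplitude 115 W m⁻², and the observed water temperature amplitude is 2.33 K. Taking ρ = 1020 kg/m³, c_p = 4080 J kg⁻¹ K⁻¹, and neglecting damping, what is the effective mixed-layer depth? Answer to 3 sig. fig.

ω = 2π / 3.15×10^7 s = 1.99×10^-7 s⁻¹.
Required C = F₀ / (A ω) = 115 / (2.33 × 1.99×10^-7) = 2.48×10^8 J/(m²·K).
D = C / (ρ c_p) = 2.48×10^8 / (1020 × 4080) = 59.5 m.

59.5 m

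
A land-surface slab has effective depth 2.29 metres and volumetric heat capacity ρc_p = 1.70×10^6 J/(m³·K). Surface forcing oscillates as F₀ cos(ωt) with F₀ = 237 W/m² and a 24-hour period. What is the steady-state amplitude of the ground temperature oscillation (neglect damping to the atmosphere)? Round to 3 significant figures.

0.837 K

Areal heat capacity C = ρc_p × D = 1.70×10^6 × 2.29 = 3.89×10^6 J/(m^2 K).
Angular frequency ω = 2π / T = 2π / 86400 s = 7.27×10^-5 s⁻¹.
Cω = 3.89×10^6 × 7.27×10^-5 = 283 W/(m²·K).
Amplitude A = F₀ / (Cω) = 237 / 283 = 0.837 K.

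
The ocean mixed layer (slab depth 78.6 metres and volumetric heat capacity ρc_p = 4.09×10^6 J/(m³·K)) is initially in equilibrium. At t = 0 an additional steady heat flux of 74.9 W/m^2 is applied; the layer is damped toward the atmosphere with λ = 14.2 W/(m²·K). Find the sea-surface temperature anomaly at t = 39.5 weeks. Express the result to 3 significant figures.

Areal heat capacity C = ρc_p × D = 4.09×10^6 × 78.6 = 3.21×10^8 J/(m^2 K).
τ = C / λ = 3.21×10^8 / 14.2 = 2.26×10^7 s.
Equilibrium anomaly ΔT_eq = F / λ = 74.9 / 14.2 = 5.27 K.
t = 39.5 weeks = 2.39×10^7 s, so t/τ = 1.06.
ΔT(t) = ΔT_eq (1 − e^(−t/τ)) = 5.27 × (1 − e^−1.06) = 3.44 K.

3.44 K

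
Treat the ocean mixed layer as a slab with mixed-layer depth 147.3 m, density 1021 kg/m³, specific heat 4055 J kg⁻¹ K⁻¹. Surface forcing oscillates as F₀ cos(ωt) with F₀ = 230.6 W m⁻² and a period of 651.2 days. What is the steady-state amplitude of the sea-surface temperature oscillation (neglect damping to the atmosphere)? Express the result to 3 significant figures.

3.39 K

Areal heat capacity C = ρ c_p D = 1021 × 4055 × 147.3 = 6.10×10^8 J m⁻² K⁻¹.
Angular frequency ω = 2π / T = 2π / 5.63×10^7 s = 1.12×10^-7 s⁻¹.
Cω = 6.10×10^8 × 1.12×10^-7 = 68.1 W/(m²·K).
Amplitude A = F₀ / (Cω) = 230.6 / 68.1 = 3.39 K.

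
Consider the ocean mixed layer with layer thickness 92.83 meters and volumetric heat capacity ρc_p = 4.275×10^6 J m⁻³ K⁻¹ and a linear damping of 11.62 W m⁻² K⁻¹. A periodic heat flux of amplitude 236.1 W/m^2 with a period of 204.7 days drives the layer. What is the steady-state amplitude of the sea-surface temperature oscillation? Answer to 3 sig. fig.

1.67 K

Areal heat capacity C = ρc_p × D = 4.275×10^6 × 92.83 = 3.97×10^8 J/(m^2 K).
Angular frequency ω = 2π / T = 2π / 1.77×10^7 s = 3.55×10^-7 s⁻¹.
√((Cω)² + λ²) = √((141)² + 11.62²) = 141 W/(m²·K).
Amplitude A = F₀ / √((Cω)²+λ²) = 236.1 / 141 = 1.67 K.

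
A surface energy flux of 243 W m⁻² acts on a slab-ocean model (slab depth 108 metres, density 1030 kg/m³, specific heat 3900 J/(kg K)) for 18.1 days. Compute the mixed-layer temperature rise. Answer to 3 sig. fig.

Areal heat capacity C = ρ c_p D = 1030 × 3900 × 108 = 4.34×10^8 J/(m²·K).
Net heat input Q = F Δt = 243 × (18.1 days × 86400 s/day) = 3.80×10^8 J/m².
ΔT = Q / C = 3.80×10^8 / 4.34×10^8 = 0.876 K.

0.876 K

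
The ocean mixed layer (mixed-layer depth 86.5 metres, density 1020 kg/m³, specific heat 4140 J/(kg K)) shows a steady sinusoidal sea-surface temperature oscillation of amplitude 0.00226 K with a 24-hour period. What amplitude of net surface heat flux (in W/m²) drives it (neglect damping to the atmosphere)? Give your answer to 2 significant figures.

Areal heat capacity C = ρ c_p D = 1020 × 4140 × 86.5 = 3.65×10^8 J/(m^2 K).
ω = 2π / 86400 s = 7.27×10^-5 s⁻¹.
Cω = 3.65×10^8 × 7.27×10^-5 = 26600 W/(m²·K).
F₀ = A × Cω = 0.00226 × 26600 = 60.0 W/m².

60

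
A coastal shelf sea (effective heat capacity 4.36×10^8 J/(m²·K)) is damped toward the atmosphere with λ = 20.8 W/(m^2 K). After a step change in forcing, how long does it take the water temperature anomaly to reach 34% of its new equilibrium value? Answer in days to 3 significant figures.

101 days

Areal heat capacity C = 4.36×10^8 J/(m²·K) (given).
τ = C / λ = 4.36×10^8 / 20.8 = 2.10×10^7 s.
Fraction reached: 1 − e^(−t/τ) = 0.34 ⇒ t = −τ ln(1 − 0.34) = τ × 0.416.
t = 8.71×10^6 s = 101 days.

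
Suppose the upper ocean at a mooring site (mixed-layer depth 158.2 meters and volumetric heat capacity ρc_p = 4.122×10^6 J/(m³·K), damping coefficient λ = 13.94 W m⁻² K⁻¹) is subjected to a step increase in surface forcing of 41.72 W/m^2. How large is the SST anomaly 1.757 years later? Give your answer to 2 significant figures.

Areal heat capacity C = ρc_p × D = 4.122×10^6 × 158.2 = 6.52×10^8 J m⁻² K⁻¹.
τ = C / λ = 6.52×10^8 / 13.94 = 4.68×10^7 s.
Equilibrium anomaly ΔT_eq = F / λ = 41.72 / 13.94 = 2.99 K.
t = 1.757 years = 5.54×10^7 s, so t/τ = 1.19.
ΔT(t) = ΔT_eq (1 − e^(−t/τ)) = 2.99 × (1 − e^−1.19) = 2.08 K.

2.1 K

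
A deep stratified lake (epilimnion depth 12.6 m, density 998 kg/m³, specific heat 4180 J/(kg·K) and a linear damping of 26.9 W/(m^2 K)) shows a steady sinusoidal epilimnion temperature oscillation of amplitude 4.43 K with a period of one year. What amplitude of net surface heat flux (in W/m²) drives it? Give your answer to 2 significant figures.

Areal heat capacity C = ρ c_p D = 998 × 4180 × 12.6 = 5.26×10^7 J m⁻² K⁻¹.
ω = 2π / 3.15×10^7 s = 1.99×10^-7 s⁻¹.
√((Cω)² + λ²) = √((10.5)² + 26.9²) = 28.9 W/(m²·K).
F₀ = A × √((Cω)²+λ²) = 4.43 × 28.9 = 128 W/m².

130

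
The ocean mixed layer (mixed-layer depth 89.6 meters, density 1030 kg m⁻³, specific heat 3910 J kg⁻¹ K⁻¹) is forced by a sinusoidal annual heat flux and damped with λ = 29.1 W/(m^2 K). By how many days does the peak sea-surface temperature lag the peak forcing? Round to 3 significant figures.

Areal heat capacity C = ρ c_p D = 1030 × 3910 × 89.6 = 3.61×10^8 J m⁻² K⁻¹.
ω = 2π / 3.15×10^7 s = 1.99×10^-7 s⁻¹.
Phase lag φ = arctan(Cω/λ) = arctan(71.9/29.1) = 1.19 rad.
Time lag = φ / ω = 1.19 / 1.99×10^-7 = 5.95×10^6 s = 68.9 days.

68.9 days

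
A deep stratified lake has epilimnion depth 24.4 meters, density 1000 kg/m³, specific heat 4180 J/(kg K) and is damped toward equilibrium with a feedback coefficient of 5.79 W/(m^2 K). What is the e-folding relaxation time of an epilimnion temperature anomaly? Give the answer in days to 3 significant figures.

204 days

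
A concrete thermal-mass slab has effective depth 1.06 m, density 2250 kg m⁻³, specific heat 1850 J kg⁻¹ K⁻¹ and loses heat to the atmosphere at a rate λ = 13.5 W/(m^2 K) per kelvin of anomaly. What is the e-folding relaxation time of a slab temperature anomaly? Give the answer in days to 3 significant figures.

Areal heat capacity C = ρ c_p D = 2250 × 1850 × 1.06 = 4.41×10^6 J/(m²·K).
Relaxation time τ = C / λ = 4.41×10^6 / 13.5 = 3.27×10^5 s.
In days: 3.27×10^5 s / (86400 s/day) = 3.78 days.

3.78 days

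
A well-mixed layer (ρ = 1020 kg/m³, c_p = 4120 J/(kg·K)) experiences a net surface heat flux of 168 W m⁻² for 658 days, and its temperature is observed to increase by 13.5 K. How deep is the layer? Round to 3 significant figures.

168 m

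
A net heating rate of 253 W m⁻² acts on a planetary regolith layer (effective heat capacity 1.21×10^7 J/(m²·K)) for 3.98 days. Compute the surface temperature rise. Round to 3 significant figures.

7.19 K

Areal heat capacity C = 1.21×10^7 J/(m²·K) (given).
Net heat input Q = F Δt = 253 × (3.98 days × 86400 s/day) = 8.70×10^7 J/m².
ΔT = Q / C = 8.70×10^7 / 1.21×10^7 = 7.19 K.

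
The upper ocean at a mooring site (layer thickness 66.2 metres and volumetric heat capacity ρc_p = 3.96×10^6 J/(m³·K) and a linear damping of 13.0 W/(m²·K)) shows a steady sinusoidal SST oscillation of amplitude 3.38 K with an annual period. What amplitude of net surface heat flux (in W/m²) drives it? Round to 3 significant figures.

182

Areal heat capacity C = ρc_p × D = 3.96×10^6 × 66.2 = 2.62×10^8 J/(m²·K).
ω = 2π / 3.15×10^7 s = 1.99×10^-7 s⁻¹.
√((Cω)² + λ²) = √((52.2)² + 13.0²) = 53.8 W/(m²·K).
F₀ = A × √((Cω)²+λ²) = 3.38 × 53.8 = 182 W/m².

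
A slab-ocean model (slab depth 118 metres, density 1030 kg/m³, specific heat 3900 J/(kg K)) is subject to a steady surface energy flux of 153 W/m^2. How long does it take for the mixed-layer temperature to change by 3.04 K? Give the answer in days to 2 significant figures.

Areal heat capacity C = ρ c_p D = 1030 × 3900 × 118 = 4.74×10^8 J m⁻² K⁻¹.
Time required: Δt = C ΔT / F = 4.74×10^8 × 3.04 / 153 = 9.42×10^6 s.
In days: 9.42×10^6 s / (86400 s/day) = 109 days.

110 days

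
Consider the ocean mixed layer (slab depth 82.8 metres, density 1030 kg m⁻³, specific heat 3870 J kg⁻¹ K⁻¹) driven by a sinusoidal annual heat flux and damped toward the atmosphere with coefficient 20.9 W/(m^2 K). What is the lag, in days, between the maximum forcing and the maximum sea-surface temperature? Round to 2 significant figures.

Areal heat capacity C = ρ c_p D = 1030 × 3870 × 82.8 = 3.30×10^8 J/(m²·K).
ω = 2π / 3.15×10^7 s = 1.99×10^-7 s⁻¹.
Phase lag φ = arctan(Cω/λ) = arctan(65.8/20.9) = 1.26 rad.
Time lag = φ / ω = 1.26 / 1.99×10^-7 = 6.34×10^6 s = 73.4 days.

73 days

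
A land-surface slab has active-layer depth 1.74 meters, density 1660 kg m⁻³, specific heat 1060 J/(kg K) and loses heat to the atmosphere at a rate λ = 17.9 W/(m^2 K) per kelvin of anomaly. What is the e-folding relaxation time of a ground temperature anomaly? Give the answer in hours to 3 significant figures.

47.5 hours

Areal heat capacity C = ρ c_p D = 1660 × 1060 × 1.74 = 3.06×10^6 J/(m^2 K).
Relaxation time τ = C / λ = 3.06×10^6 / 17.9 = 1.71×10^5 s.
In hours: 1.71×10^5 s / (3600 s/hour) = 47.5 hours.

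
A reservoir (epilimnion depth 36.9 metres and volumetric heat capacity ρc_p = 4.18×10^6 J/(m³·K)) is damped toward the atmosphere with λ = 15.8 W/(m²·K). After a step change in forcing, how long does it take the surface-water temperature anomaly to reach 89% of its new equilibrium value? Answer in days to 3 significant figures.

Areal heat capacity C = ρc_p × D = 4.18×10^6 × 36.9 = 1.54×10^8 J/(m^2 K).
τ = C / λ = 1.54×10^8 / 15.8 = 9.76×10^6 s.
Fraction reached: 1 − e^(−t/τ) = 0.89 ⇒ t = −τ ln(1 − 0.89) = τ × 2.21.
t = 2.15×10^7 s = 249 days.

249 days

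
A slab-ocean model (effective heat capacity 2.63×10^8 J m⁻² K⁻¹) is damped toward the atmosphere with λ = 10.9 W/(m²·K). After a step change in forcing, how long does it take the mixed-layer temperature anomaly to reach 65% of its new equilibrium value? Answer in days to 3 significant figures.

Areal heat capacity C = 2.63×10^8 J m⁻² K⁻¹ (given).
τ = C / λ = 2.63×10^8 / 10.9 = 2.41×10^7 s.
Fraction reached: 1 − e^(−t/τ) = 0.65 ⇒ t = −τ ln(1 − 0.65) = τ × 1.05.
t = 2.53×10^7 s = 293 days.

293 days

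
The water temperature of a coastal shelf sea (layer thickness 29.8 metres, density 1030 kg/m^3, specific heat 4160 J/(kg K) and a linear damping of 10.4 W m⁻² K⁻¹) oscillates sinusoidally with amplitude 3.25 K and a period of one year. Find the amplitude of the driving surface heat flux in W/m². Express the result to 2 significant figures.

89

Areal heat capacity C = ρ c_p D = 1030 × 4160 × 29.8 = 1.28×10^8 J/(m²·K).
ω = 2π / 3.15×10^7 s = 1.99×10^-7 s⁻¹.
√((Cω)² + λ²) = √((25.4)² + 10.4²) = 27.5 W/(m²·K).
F₀ = A × √((Cω)²+λ²) = 3.25 × 27.5 = 89.3 W/m².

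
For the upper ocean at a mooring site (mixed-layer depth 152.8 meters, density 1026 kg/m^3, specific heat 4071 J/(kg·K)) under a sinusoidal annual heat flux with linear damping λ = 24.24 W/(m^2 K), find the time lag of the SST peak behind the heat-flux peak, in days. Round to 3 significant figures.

Areal heat capacity C = ρ c_p D = 1026 × 4071 × 152.8 = 6.38×10^8 J m⁻² K⁻¹.
ω = 2π / 3.15×10^7 s = 1.99×10^-7 s⁻¹.
Phase lag φ = arctan(Cω/λ) = arctan(127/24.24) = 1.38 rad.
Time lag = φ / ω = 1.38 / 1.99×10^-7 = 6.94×10^6 s = 80.3 days.

80.3 days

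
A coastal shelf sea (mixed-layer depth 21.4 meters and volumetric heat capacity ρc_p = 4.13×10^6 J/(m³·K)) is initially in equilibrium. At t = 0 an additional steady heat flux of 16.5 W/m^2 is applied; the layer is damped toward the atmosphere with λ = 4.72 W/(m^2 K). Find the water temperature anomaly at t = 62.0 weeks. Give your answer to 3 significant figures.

3.02 K

Areal heat capacity C = ρc_p × D = 4.13×10^6 × 21.4 = 8.84×10^7 J/(m^2 K).
τ = C / λ = 8.84×10^7 / 4.72 = 1.87×10^7 s.
Equilibrium anomaly ΔT_eq = F / λ = 16.5 / 4.72 = 3.50 K.
t = 62.0 weeks = 3.75×10^7 s, so t/τ = 2.00.
ΔT(t) = ΔT_eq (1 − e^(−t/τ)) = 3.50 × (1 − e^−2.00) = 3.02 K.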